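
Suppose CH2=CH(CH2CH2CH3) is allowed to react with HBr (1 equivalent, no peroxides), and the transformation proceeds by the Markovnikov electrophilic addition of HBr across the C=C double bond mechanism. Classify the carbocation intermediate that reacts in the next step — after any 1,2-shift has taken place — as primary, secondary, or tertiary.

secondary

Step 1: Electrophilic addition begins with the π(C=C) electrons forming a bond to the proton of HBr. Following Markovnikov's rule, the resulting cation is secondary. The H–Br bond breaks heterolytically, releasing Br⁻.
No single 1,2-shift to an adjacent carbon would give a more-substituted cation, so no rearrangement occurs.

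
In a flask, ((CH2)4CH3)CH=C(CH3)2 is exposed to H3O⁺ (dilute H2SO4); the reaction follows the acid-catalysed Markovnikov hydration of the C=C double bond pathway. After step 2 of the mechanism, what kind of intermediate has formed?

Step 1: Electrophilic addition begins with the π(C=C) electrons forming a bond to the proton of H3O⁺. Following Markovnikov's rule, the resulting cation is tertiary. H2O is released.
Step 2: A lone pair on the oxygen of H2O attacks the carbocation, forming a C–O bond and an oxonium ion (a protonated alcohol).
After step 2 the species present is an oxonium ion.

oxonium ion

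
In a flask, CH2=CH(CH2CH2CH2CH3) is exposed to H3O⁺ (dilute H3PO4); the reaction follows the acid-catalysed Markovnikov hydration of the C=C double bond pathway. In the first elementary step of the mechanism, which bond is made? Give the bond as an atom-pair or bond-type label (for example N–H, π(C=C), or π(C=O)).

C–H

Step 1: Electrophilic addition begins with the π(C=C) electrons forming a bond to the proton of H3O⁺. Following Markovnikov's rule, the resulting cation is secondary. H2O is released.
The bond formed in this step is the C–H bond.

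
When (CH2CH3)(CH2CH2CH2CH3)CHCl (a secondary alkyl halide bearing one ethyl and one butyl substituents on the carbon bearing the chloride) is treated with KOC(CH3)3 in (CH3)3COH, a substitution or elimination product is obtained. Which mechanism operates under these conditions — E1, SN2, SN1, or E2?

E2

Conditions: a strong/bulky base with a secondary substrate bearing a β-hydrogen.
These conditions are the textbook signature of the E2 pathway.
A strong (often hindered) base removes a β-H in concert with loss of the leaving group — bimolecular elimination.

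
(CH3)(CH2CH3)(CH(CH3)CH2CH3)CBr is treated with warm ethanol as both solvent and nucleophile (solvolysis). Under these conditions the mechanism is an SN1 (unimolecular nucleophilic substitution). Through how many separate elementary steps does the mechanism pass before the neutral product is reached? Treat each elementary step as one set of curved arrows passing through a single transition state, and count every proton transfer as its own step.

Step 1: Ionisation: the C–Br σ-bond cleaves heterolytically; both bonding electrons depart with Br⁻, leaving a tertiary carbocation at the α-carbon.
(No 1,2-shift: no single shift to an adjacent carbon would give a more stable cation.)
Step 2: Nucleophilic capture: the oxygen of CH3CH2OH bonds to the cationic carbon, producing an oxonium-ion intermediate.
Step 3: A second solvent molecule removes the proton on oxygen, giving the neutral ether product.
Total: 3 elementary steps.

3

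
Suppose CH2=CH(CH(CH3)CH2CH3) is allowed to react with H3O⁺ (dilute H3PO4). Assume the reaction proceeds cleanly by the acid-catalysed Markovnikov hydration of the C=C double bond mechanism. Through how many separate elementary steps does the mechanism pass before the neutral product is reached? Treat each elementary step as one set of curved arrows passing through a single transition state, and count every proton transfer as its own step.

Step 1: Electrophilic addition begins with the π(C=C) electrons forming a bond to the proton of H3O⁺. Following Markovnikov's rule, the resulting cation is secondary. H2O is released.
Step 2: A hydride (H with its bonding pair) migrates from the adjacent sec-butyl carbon to the cationic centre — a 1,2-hydride shift — upgrading the secondary cation to a tertiary one.
Step 3: Nucleophilic capture of the cation by H2O produces the protonated alcohol (an oxonium ion).
Step 4: H2O removes a proton from the oxonium oxygen, regenerating H3O⁺ and giving the neutral alcohol.
Total: 4 elementary steps.

4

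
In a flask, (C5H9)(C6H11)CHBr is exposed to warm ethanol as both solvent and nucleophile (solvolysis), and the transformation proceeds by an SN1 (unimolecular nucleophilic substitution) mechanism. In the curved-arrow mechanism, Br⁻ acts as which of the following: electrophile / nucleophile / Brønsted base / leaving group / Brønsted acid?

leaving group

Step 1: Unassisted departure of Br⁻ (taking the C–Br bonding pair) generates a secondary carbocation.
Br⁻ departs with both electrons of the breaking σ-bond — that is the definition of a leaving group.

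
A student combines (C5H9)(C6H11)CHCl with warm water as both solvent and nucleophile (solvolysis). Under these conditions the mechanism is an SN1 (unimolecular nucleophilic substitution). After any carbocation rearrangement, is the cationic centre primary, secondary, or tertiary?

Step 1: Ionisation: the C–Cl σ-bond cleaves heterolytically; both bonding electrons depart with Cl⁻, leaving a secondary carbocation at the α-carbon.
Step 2: A 1,2-hydride shift from the adjacent cyclopentyl carbon moves the positive charge from the secondary centre to an adjacent carbon, generating a more stable tertiary carbocation.
The cation rearranges from secondary to tertiary via a 1,2-hydride shift from the adjacent cyclopentyl carbon; the tertiary cation is what reacts next.

tertiary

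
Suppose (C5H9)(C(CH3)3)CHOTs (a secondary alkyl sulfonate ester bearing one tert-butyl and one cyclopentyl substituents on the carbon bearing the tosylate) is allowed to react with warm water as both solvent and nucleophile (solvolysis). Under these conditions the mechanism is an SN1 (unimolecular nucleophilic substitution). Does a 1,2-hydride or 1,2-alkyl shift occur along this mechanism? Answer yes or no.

The first-formed carbocation is secondary.
The adjacent cyclopentyl carbon already bears 2 other carbon substituents and has a hydrogen to migrate; after a 1,2-hydride shift from that carbon the positive charge sits on a tertiary centre.
Tertiary is more stable than secondary, so the shift occurs.

yes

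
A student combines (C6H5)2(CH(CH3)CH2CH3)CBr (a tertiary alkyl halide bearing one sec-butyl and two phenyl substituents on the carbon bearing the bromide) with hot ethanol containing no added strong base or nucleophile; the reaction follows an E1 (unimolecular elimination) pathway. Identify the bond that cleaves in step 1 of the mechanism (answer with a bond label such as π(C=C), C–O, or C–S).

C–Br

Step 1: The C–Br bond breaks with both electrons going to the bromide; Br⁻ leaves and a tertiary carbocation remains.
The bond broken in this step is the C–Br bond.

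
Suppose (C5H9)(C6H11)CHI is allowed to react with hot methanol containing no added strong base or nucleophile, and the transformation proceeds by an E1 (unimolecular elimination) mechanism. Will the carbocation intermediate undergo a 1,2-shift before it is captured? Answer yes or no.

The first-formed carbocation is secondary.
The adjacent cyclohexyl carbon already bears 2 other carbon substituents and has a hydrogen to migrate; after a 1,2-hydride shift from that carbon the positive charge sits on a tertiary centre.
Tertiary is more stable than secondary, so the shift occurs.

yes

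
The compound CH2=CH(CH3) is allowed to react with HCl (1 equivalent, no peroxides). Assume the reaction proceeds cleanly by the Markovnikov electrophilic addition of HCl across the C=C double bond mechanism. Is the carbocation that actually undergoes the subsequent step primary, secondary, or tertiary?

Step 1: Electrophilic addition begins with the π(C=C) electrons forming a bond to the proton of HCl. Following Markovnikov's rule, the resulting cation is secondary. The H–Cl bond breaks heterolytically, releasing Cl⁻.
No single 1,2-shift to an adjacent carbon would give a more-substituted cation, so no rearrangement occurs.

secondary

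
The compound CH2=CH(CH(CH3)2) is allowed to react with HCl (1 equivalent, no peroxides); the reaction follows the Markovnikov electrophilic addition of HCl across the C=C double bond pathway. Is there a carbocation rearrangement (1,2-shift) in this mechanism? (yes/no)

The first-formed carbocation is secondary.
The adjacent isopropyl carbon already bears 2 other carbon substituents and has a hydrogen to migrate; after a 1,2-hydride shift from that carbon the positive charge sits on a tertiary centre.
Tertiary is more stable than secondary, so the shift occurs.

yes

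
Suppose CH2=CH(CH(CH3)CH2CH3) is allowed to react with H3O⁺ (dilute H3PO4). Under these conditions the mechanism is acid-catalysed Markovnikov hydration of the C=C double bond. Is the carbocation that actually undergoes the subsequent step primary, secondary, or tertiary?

tertiary

Step 1: The π electrons of the C=C bond attack a proton of H3O⁺; Markovnikov addition places the new C–H on the less-substituted alkene carbon, so the positive charge ends up on the more-substituted carbon — a secondary carbocation. H2O is released.
Step 2: Carbocation rearrangement: a 1,2-hydride shift from the adjacent sec-butyl carbon converts the initially-formed secondary cation into the more stable tertiary cation.
The cation rearranges from secondary to tertiary via a 1,2-hydride shift from the adjacent sec-butyl carbon; the tertiary cation is what reacts next.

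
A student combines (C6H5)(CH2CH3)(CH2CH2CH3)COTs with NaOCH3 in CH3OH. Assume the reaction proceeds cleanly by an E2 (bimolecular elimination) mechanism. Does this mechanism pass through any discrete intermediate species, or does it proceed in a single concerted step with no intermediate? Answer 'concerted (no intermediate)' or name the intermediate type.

concerted (no intermediate)

The strong base CH3O⁻ removes a β-hydrogen; in the same concerted event the electrons of the breaking C–H bond form the new π(C=C) bond and the C–O σ-bond breaks, expelling TsO⁻. Anti-periplanar geometry; one transition state.
All bond changes occur in one transition state; no discrete intermediate is formed.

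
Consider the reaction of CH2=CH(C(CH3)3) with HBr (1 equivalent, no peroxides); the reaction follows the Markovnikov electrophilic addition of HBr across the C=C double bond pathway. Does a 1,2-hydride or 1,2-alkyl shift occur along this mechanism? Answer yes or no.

The first-formed carbocation is secondary.
The adjacent tert-butyl carbon has no hydrogen but bears methyl groups; migration of one methyl with its bonding pair (a 1,2-methyl shift) places the charge on a tertiary centre.
Tertiary is more stable than secondary, so the shift occurs.

yes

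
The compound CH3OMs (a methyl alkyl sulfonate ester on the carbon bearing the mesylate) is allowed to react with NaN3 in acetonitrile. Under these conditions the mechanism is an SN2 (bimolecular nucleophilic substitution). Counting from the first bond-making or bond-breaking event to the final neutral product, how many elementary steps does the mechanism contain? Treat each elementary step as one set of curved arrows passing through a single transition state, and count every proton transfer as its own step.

Step 1: The azide nucleophile donates a lone pair from N to the α-carbon in a backside attack; simultaneously the C–O σ-bond breaks and both of its electrons leave with MsO⁻. One concerted step with inversion of configuration.
Total: 1 elementary step.

1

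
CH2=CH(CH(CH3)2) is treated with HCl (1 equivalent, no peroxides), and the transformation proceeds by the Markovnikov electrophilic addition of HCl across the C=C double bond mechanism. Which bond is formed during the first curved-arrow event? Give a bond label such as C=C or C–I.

Step 1: Protonation of the alkene by HCl: the π bond acts as the nucleophile and picks up H⁺, giving the more stable (Markovnikov) secondary carbocation. The H–Cl bond breaks heterolytically, releasing Cl⁻.
The bond formed in this step is the C–H bond.

C–H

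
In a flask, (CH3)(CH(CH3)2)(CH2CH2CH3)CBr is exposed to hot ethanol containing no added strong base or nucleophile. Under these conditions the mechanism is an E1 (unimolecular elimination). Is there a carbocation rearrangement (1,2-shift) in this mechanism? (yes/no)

no

The first-formed carbocation is tertiary.
No single 1,2-shift to an adjacent carbon would produce a more-substituted cation than the one already present, so no rearrangement occurs.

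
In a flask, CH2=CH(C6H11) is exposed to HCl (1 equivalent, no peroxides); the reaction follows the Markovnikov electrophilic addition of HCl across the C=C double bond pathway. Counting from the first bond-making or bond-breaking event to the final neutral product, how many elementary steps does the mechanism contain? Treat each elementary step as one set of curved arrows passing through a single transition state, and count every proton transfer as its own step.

Step 1: Protonation of the alkene by HCl: the π bond acts as the nucleophile and picks up H⁺, giving the more stable (Markovnikov) secondary carbocation. The H–Cl bond breaks heterolytically, releasing Cl⁻.
Step 2: Carbocation rearrangement: a 1,2-hydride shift from the adjacent cyclohexyl carbon converts the initially-formed secondary cation into the more stable tertiary cation.
Step 3: The Cl⁻ anion donates a lone pair to the carbocation, forming the new C–Cl σ-bond and giving the neutral alkyl halide.
Total: 3 elementary steps.

3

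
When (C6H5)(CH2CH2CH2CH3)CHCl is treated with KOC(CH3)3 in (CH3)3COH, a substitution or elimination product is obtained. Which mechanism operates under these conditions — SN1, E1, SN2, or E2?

E2

Conditions: a strong/bulky base with a secondary substrate bearing a β-hydrogen.
These conditions are the textbook signature of the E2 pathway.
A strong (often hindered) base removes a β-H in concert with loss of the leaving group — bimolecular elimination.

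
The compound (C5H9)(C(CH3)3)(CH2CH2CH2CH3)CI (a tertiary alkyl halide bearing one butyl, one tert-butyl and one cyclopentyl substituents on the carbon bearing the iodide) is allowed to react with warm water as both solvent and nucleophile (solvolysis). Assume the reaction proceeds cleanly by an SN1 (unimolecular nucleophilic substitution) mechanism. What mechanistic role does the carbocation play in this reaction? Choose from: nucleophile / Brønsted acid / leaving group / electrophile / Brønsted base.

Step 2: Nucleophilic capture: the oxygen of H2O bonds to the cationic carbon, producing an oxonium-ion intermediate.
The carbocation accepts an electron pair into an empty or π* orbital — it is the electrophile.

electrophile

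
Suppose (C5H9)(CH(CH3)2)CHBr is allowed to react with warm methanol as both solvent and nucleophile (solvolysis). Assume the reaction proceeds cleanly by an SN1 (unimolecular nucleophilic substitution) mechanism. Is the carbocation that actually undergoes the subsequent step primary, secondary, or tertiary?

Step 1: Rate-determining heterolysis of the C–Br bond gives Br⁻ and a secondary carbocation.
Step 2: A 1,2-hydride shift from the adjacent cyclopentyl carbon moves the positive charge from the secondary centre to an adjacent carbon, generating a more stable tertiary carbocation.
The cation rearranges from secondary to tertiary via a 1,2-hydride shift from the adjacent cyclopentyl carbon; the tertiary cation is what reacts next.

tertiary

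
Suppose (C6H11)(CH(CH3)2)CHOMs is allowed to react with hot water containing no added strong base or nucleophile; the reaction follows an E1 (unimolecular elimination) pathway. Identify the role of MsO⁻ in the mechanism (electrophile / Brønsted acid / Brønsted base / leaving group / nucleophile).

leaving group

Step 1: The C–O bond breaks with both electrons going to the mesylate; MsO⁻ leaves and a secondary carbocation remains.
MsO⁻ departs with both electrons of the breaking σ-bond — that is the definition of a leaving group.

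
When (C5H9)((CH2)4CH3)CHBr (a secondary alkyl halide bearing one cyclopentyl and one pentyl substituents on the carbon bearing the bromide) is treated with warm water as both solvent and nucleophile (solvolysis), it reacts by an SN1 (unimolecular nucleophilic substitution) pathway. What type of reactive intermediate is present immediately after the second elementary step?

tertiary carbocation

Step 1: The C–Br bond breaks with both electrons going to the bromide; Br⁻ leaves and a secondary carbocation remains.
Step 2: A hydride (H with its bonding pair) migrates from the adjacent cyclopentyl carbon to the cationic centre — a 1,2-hydride shift — upgrading the secondary cation to a tertiary one.
After step 2 the species present is a tertiary carbocation.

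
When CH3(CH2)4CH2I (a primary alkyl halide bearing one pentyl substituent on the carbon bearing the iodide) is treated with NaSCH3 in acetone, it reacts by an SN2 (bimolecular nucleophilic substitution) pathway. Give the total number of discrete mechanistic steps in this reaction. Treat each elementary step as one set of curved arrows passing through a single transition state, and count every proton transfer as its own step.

Step 1: The methanethiolate nucleophile donates a lone pair from S to the α-carbon in a backside attack; simultaneously the C–I σ-bond breaks and both of its electrons leave with I⁻. One concerted step with inversion of configuration.
Total: 1 elementary step.

1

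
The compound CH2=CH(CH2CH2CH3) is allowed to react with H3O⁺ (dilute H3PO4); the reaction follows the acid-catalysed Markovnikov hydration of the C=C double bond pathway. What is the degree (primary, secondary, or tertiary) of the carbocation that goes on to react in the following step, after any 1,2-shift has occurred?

secondary

Step 1: Electrophilic addition begins with the π(C=C) electrons forming a bond to the proton of H3O⁺. Following Markovnikov's rule, the resulting cation is secondary. H2O is released.
No single 1,2-shift to an adjacent carbon would give a more-substituted cation, so no rearrangement occurs.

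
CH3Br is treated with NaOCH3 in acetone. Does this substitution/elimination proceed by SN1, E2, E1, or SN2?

SN2

Conditions: a methyl substrate with a strong nucleophile in the polar aprotic solvent acetone.
These conditions are the textbook signature of the SN2 pathway.
An unhindered substrate with a strong nucleophile in a polar aprotic solvent favours one-step backside displacement.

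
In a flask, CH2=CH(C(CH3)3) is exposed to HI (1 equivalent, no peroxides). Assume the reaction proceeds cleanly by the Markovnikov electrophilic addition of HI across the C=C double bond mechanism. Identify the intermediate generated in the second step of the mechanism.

tertiary carbocation

Step 1: Electrophilic addition begins with the π(C=C) electrons forming a bond to the proton of HI. Following Markovnikov's rule, the resulting cation is secondary. The H–I bond breaks heterolytically, releasing I⁻.
Step 2: A 1,2-methyl shift from the adjacent tert-butyl carbon moves the positive charge from the secondary centre to an adjacent carbon, generating a more stable tertiary carbocation.
After step 2 the species present is a tertiary carbocation.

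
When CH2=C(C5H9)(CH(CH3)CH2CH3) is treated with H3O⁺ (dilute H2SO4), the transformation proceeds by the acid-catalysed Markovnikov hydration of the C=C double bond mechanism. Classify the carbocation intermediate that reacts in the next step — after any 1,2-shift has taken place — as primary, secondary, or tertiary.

Step 1: Electrophilic addition begins with the π(C=C) electrons forming a bond to the proton of H3O⁺. Following Markovnikov's rule, the resulting cation is tertiary. H2O is released.
No single 1,2-shift to an adjacent carbon would give a more-substituted cation, so no rearrangement occurs.

tertiary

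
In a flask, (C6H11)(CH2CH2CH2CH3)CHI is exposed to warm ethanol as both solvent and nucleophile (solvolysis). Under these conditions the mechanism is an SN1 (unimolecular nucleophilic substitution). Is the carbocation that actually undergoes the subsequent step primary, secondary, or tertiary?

tertiary

Step 1: Unassisted departure of I⁻ (taking the C–I bonding pair) generates a secondary carbocation.
Step 2: Carbocation rearrangement: a 1,2-hydride shift from the adjacent cyclohexyl carbon converts the initially-formed secondary cation into the more stable tertiary cation.
The cation rearranges from secondary to tertiary via a 1,2-hydride shift from the adjacent cyclohexyl carbon; the tertiary cation is what reacts next.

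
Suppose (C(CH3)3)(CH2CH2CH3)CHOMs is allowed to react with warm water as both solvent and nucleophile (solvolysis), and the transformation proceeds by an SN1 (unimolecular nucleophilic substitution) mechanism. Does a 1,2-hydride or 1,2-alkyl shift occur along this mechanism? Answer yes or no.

The first-formed carbocation is secondary.
The adjacent tert-butyl carbon has no hydrogen but bears methyl groups; migration of one methyl with its bonding pair (a 1,2-methyl shift) places the charge on a tertiary centre.
Tertiary is more stable than secondary, so the shift occurs.

yes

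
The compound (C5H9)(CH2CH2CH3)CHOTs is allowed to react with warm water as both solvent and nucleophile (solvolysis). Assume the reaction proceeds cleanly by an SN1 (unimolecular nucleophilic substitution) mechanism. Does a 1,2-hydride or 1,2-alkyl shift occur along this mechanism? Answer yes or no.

The first-formed carbocation is secondary.
The adjacent cyclopentyl carbon already bears 2 other carbon substituents and has a hydrogen to migrate; after a 1,2-hydride shift from that carbon the positive charge sits on a tertiary centre.
Tertiary is more stable than secondary, so the shift occurs.

yes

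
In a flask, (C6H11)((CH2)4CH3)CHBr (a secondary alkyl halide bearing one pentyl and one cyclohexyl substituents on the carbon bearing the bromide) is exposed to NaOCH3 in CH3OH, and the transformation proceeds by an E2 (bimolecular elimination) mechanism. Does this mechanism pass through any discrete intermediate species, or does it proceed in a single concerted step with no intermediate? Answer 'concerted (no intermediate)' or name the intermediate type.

Concerted anti-periplanar elimination: CH3O⁻ abstracts a β-H while Br⁻ leaves, and the C–H electrons become the new C=C π bond — all in a single transition state.
All bond changes occur in one transition state; no discrete intermediate is formed.

concerted (no intermediate)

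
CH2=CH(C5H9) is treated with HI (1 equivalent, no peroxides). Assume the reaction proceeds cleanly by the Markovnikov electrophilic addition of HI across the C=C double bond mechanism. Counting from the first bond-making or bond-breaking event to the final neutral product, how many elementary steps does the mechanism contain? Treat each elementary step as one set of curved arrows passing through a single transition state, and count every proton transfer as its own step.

Step 1: The π electrons of the C=C bond attack a proton of HI; Markovnikov addition places the new C–H on the less-substituted alkene carbon, so the positive charge ends up on the more-substituted carbon — a secondary carbocation. The H–I bond breaks heterolytically, releasing I⁻.
Step 2: A hydride (H with its bonding pair) migrates from the adjacent cyclopentyl carbon to the cationic centre — a 1,2-hydride shift — upgrading the secondary cation to a tertiary one.
Step 3: I⁻ captures the cation: a lone pair on I⁻ fills the empty p orbital, producing the alkyl halide product.
Total: 3 elementary steps.

3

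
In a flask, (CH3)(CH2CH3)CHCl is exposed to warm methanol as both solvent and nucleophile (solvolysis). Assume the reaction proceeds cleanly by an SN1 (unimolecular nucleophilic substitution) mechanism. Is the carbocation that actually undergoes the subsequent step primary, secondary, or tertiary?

secondary

Step 1: Ionisation: the C–Cl σ-bond cleaves heterolytically; both bonding electrons depart with Cl⁻, leaving a secondary carbocation at the α-carbon.
No single 1,2-shift to an adjacent carbon would give a more-substituted cation, so no rearrangement occurs.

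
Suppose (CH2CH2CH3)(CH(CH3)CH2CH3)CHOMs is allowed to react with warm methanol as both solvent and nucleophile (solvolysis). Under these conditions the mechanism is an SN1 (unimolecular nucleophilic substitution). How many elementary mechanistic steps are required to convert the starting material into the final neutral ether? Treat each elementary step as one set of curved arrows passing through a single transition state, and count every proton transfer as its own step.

4

Step 1: Rate-determining heterolysis of the C–O bond gives MsO⁻ and a secondary carbocation.
Step 2: A 1,2-hydride shift from the adjacent sec-butyl carbon moves the positive charge from the secondary centre to an adjacent carbon, generating a more stable tertiary carbocation.
Step 3: A lone pair on the oxygen of CH3OH attacks the carbocation, forming a new C–O σ-bond and an oxonium ion.
Step 4: Proton transfer from the O–H of the oxonium ion to a solvent molecule delivers the neutral ether.
Total: 4 elementary steps.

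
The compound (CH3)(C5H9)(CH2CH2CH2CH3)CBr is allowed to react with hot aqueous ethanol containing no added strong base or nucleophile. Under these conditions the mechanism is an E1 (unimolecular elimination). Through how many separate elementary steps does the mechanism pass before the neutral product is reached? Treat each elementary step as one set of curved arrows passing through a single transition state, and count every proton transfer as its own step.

2

Step 1: Rate-determining heterolysis of the C–Br bond gives Br⁻ and a tertiary carbocation.
(No 1,2-shift: no single shift to an adjacent carbon would give a more stable cation.)
Step 2: A weak base (a water (or ethanol) molecule from the solvent) removes a proton from a carbon adjacent to the cationic centre; the electrons of that C–H bond become the new π(C=C) bond, giving the alkene.
Total: 2 elementary steps.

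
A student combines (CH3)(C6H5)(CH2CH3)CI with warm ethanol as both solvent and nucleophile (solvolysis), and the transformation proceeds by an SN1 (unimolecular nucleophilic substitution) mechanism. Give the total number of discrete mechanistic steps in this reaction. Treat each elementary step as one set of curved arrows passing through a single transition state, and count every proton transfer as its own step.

Step 1: Unassisted departure of I⁻ (taking the C–I bonding pair) generates a tertiary carbocation.
(No 1,2-shift: no single shift to an adjacent carbon would give a more stable cation.)
Step 2: A lone pair on the oxygen of CH3CH2OH attacks the carbocation, forming a new C–O σ-bond and an oxonium ion.
Step 3: A second solvent molecule removes the proton on oxygen, giving the neutral ether product.
Total: 3 elementary steps.

3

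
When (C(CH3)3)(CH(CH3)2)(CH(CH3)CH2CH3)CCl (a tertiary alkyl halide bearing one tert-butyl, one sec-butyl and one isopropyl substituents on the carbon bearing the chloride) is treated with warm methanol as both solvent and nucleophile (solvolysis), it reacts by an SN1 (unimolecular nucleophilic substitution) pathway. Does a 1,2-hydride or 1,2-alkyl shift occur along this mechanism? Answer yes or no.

The first-formed carbocation is tertiary.
No single 1,2-shift to an adjacent carbon would produce a more-substituted cation than the one already present, so no rearrangement occurs.

no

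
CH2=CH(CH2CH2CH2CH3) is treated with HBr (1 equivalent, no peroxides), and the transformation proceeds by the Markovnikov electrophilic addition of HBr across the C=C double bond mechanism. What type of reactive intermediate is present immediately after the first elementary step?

Step 1: The π electrons of the C=C bond attack a proton of HBr; Markovnikov addition places the new C–H on the less-substituted alkene carbon, so the positive charge ends up on the more-substituted carbon — a secondary carbocation. The H–Br bond breaks heterolytically, releasing Br⁻.
After step 1 the species present is a secondary carbocation.

secondary carbocation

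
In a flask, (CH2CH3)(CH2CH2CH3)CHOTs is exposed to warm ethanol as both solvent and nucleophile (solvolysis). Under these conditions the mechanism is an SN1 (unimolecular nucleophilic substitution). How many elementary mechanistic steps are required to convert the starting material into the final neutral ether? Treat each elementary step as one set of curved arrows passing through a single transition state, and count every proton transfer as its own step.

3

Step 1: Unassisted departure of TsO⁻ (taking the C–O bonding pair) generates a secondary carbocation.
(No 1,2-shift: no single shift to an adjacent carbon would give a more stable cation.)
Step 2: Nucleophilic capture: the oxygen of CH3CH2OH bonds to the cationic carbon, producing an oxonium-ion intermediate.
Step 3: Proton transfer from the O–H of the oxonium ion to a solvent molecule delivers the neutral ether.
Total: 3 elementary steps.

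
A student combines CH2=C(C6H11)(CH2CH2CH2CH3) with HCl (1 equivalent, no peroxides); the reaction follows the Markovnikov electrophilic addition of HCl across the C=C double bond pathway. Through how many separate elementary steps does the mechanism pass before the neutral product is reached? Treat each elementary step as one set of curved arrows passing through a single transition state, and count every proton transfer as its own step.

Step 1: The π electrons of the C=C bond attack a proton of HCl; Markovnikov addition places the new C–H on the less-substituted alkene carbon, so the positive charge ends up on the more-substituted carbon — a tertiary carbocation. The H–Cl bond breaks heterolytically, releasing Cl⁻.
(No 1,2-shift: no single shift to an adjacent carbon would give a more stable cation.)
Step 2: Nucleophilic attack by Cl⁻ on the carbocation completes the addition, giving R–Cl.
Total: 2 elementary steps.

2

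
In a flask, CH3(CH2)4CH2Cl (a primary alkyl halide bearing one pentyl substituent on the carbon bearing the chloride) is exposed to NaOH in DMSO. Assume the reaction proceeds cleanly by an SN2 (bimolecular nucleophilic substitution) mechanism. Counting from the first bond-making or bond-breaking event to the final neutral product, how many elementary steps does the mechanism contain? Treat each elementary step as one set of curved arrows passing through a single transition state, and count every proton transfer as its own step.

Step 1: Backside attack by OH⁻ on the carbon bearing the chloride: the new C–O bond forms as the C–Cl bond breaks, with Walden inversion at carbon.
Total: 1 elementary step.

1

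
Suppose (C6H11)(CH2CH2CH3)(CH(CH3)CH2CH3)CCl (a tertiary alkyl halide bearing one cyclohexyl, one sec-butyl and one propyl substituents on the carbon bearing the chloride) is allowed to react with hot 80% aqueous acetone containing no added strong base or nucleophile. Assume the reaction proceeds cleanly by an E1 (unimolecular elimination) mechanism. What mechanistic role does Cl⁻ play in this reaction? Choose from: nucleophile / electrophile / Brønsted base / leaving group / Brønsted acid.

leaving group

Step 1: Ionisation: the C–Cl σ-bond cleaves heterolytically; both bonding electrons depart with Cl⁻, leaving a tertiary carbocation at the α-carbon.
Cl⁻ departs with both electrons of the breaking σ-bond — that is the definition of a leaving group.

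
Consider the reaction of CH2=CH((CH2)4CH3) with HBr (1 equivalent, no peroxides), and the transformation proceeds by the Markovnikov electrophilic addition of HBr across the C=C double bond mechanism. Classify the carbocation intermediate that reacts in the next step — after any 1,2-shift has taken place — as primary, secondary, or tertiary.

Step 1: The π electrons of the C=C bond attack a proton of HBr; Markovnikov addition places the new C–H on the less-substituted alkene carbon, so the positive charge ends up on the more-substituted carbon — a secondary carbocation. The H–Br bond breaks heterolytically, releasing Br⁻.
No single 1,2-shift to an adjacent carbon would give a more-substituted cation, so no rearrangement occurs.

secondary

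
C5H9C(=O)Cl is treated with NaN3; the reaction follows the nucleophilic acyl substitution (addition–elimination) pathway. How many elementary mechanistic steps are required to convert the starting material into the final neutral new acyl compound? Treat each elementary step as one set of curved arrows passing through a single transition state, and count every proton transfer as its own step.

Step 1: Nucleophilic addition of N3⁻ to the acyl carbon breaks the π(C=O) bond and yields a tetrahedral, anionic intermediate.
Step 2: Collapse of the tetrahedral intermediate: the alkoxide oxygen pushes its lone pair back to re-form C=O while Cl⁻ leaves.
Total: 2 elementary steps.

2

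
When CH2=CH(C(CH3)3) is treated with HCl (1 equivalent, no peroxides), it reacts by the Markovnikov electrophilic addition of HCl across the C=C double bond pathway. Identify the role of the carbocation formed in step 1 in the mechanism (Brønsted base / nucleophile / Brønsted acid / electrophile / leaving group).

Step 3: Nucleophilic attack by Cl⁻ on the carbocation completes the addition, giving R–Cl.
The carbocation formed in step 1 accepts an electron pair into an empty or π* orbital — it is the electrophile.

electrophile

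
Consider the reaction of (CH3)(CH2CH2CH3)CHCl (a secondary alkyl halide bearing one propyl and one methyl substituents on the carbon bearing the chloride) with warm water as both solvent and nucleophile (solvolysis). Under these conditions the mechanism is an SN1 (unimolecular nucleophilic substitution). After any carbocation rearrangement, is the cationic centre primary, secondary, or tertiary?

Step 1: Unassisted departure of Cl⁻ (taking the C–Cl bonding pair) generates a secondary carbocation.
No single 1,2-shift to an adjacent carbon would give a more-substituted cation, so no rearrangement occurs.

secondary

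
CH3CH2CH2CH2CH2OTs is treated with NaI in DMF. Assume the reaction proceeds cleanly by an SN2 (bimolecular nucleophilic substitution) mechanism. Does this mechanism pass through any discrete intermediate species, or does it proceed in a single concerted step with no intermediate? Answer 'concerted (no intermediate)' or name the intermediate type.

concerted (no intermediate)

I⁻ attacks the back face of the α-carbon while TsO⁻ departs with the C–O bonding pair — a single concerted displacement through a pentacoordinate transition state.
All bond changes occur in one transition state; no discrete intermediate is formed.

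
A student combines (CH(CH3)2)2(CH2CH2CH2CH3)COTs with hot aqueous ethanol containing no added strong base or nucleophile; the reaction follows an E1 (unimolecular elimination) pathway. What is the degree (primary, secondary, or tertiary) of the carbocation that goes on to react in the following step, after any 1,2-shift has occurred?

Step 1: Unassisted departure of TsO⁻ (taking the C–O bonding pair) generates a tertiary carbocation.
No single 1,2-shift to an adjacent carbon would give a more-substituted cation, so no rearrangement occurs.

tertiary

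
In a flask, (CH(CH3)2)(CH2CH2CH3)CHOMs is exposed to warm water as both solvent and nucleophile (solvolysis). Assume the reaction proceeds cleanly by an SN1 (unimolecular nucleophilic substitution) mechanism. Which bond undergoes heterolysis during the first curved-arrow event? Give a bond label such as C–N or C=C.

C–O

Step 1: Ionisation: the C–O σ-bond cleaves heterolytically; both bonding electrons depart with MsO⁻, leaving a secondary carbocation at the α-carbon.
The bond broken in this step is the C–O bond.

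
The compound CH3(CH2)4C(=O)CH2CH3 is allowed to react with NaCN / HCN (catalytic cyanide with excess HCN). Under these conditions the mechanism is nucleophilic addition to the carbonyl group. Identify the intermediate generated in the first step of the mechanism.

tetrahedral alkoxide intermediate

Step 1: Nucleophilic addition: CN⁻ adds to the carbonyl carbon, pushing the π(C=O) electron pair onto oxygen and giving a tetrahedral alkoxide.
After step 1 the species present is a tetrahedral alkoxide intermediate.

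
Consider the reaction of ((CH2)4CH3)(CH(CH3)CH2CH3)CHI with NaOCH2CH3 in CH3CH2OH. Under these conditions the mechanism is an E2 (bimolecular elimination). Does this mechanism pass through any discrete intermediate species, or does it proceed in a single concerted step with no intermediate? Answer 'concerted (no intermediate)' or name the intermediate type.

concerted (no intermediate)

Concerted anti-periplanar elimination: CH3CH2O⁻ abstracts a β-H while I⁻ leaves, and the C–H electrons become the new C=C π bond — all in a single transition state.
All bond changes occur in one transition state; no discrete intermediate is formed.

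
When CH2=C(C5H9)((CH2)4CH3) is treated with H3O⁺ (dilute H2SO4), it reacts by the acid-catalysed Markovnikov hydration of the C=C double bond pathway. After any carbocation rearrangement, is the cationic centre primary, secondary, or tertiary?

Step 1: Electrophilic addition begins with the π(C=C) electrons forming a bond to the proton of H3O⁺. Following Markovnikov's rule, the resulting cation is tertiary. H2O is released.
No single 1,2-shift to an adjacent carbon would give a more-substituted cation, so no rearrangement occurs.

tertiary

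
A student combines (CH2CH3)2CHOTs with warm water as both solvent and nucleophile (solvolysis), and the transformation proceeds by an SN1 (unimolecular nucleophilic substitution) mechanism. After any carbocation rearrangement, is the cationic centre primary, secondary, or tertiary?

Step 1: Rate-determining heterolysis of the C–O bond gives TsO⁻ and a secondary carbocation.
No single 1,2-shift to an adjacent carbon would give a more-substituted cation, so no rearrangement occurs.

secondary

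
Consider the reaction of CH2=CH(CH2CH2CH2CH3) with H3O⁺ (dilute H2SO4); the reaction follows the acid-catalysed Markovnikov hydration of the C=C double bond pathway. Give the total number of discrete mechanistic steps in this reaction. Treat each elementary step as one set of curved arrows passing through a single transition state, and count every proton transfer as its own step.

Step 1: Protonation of the alkene by H3O⁺: the π bond acts as the nucleophile and picks up H⁺, giving the more stable (Markovnikov) secondary carbocation. H2O is released.
(No 1,2-shift: no single shift to an adjacent carbon would give a more stable cation.)
Step 2: Nucleophilic capture of the cation by H2O produces the protonated alcohol (an oxonium ion).
Step 3: Deprotonation of the oxonium ion by a water molecule delivers the neutral alcohol and regenerates the acid catalyst.
Total: 3 elementary steps.

3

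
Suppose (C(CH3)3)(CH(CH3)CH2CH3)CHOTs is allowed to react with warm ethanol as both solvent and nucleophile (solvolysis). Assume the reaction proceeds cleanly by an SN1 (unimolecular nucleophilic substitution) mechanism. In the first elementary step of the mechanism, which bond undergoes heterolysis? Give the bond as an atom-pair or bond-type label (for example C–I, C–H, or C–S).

Step 1: Ionisation: the C–O σ-bond cleaves heterolytically; both bonding electrons depart with TsO⁻, leaving a secondary carbocation at the α-carbon.
The bond broken in this step is the C–O bond.

C–O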